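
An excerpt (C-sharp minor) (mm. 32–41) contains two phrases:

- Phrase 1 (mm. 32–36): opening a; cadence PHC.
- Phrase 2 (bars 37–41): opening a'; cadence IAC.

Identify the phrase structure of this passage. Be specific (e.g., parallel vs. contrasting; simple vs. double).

parallel period

Phrase 1 ends with a Phrygian half cadence (weaker) and phrase 2 with an imperfect authentic cadence (stronger): antecedent + consequent = a period.
The two phrases open with the same material (a / a'), so the period is parallel.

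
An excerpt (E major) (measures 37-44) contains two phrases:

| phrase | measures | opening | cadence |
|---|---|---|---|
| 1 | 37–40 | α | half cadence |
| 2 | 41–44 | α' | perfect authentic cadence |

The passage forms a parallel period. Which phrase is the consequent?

The phrase ending with the weaker cadence (half cadence) is the antecedent; the one ending more conclusively (perfect authentic cadence) is the consequent. The consequent is phrase 2.

phrase 2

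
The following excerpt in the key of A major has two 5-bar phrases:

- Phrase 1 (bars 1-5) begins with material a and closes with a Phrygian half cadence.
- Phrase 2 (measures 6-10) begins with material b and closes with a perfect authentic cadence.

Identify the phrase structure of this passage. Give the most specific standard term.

contrasting period

Phrase 1 ends with a Phrygian half cadence (weaker) and phrase 2 with a perfect authentic cadence (stronger): antecedent + consequent = a period.
The two phrases open with different material (a / b), so the period is contrasting.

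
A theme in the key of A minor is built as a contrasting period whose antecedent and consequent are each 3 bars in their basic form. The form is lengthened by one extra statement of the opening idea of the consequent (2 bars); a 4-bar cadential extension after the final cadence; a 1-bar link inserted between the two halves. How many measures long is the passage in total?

Basic contrasting period: 3 + 3 = 6 bars.
6 (basic form) + 2 (extra statement) + 4 (cadential extension) + 1 (link) = 13.

13 measures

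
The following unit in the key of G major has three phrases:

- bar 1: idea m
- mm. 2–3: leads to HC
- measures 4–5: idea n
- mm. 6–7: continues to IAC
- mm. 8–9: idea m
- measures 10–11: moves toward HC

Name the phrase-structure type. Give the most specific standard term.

The final phrase closes with a half cadence, which is not stronger than the preceding imperfect authentic cadence; the 3 phrases lack an overall antecedent–consequent design and so form a phrase group.

phrase group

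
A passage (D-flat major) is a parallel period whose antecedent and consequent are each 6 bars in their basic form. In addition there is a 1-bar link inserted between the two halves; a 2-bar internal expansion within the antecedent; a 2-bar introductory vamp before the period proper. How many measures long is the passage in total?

17 measures

Basic parallel period: 6 + 6 = 12 bars.
12 (basic form) + 1 (link) + 2 (internal expansion) + 2 (introduction) = 17.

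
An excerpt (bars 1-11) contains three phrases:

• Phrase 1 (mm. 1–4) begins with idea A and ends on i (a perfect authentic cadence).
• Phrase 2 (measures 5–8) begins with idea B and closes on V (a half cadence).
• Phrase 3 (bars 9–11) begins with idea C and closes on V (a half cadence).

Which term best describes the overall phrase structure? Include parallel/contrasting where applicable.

The final phrase closes with a half cadence, which is not stronger than the preceding half cadence; the 3 phrases lack an overall antecedent–consequent design and so form a phrase group.

phrase group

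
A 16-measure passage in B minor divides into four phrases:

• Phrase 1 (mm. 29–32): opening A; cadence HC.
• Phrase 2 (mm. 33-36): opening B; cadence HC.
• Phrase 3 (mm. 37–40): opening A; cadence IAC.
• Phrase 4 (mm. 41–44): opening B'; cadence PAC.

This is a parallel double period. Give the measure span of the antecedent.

measures 29–36

In a double period the first pair of phrases (ending half cadence) is the large antecedent and the second pair (ending perfect authentic cadence) is the large consequent; the antecedent is measures 29–36.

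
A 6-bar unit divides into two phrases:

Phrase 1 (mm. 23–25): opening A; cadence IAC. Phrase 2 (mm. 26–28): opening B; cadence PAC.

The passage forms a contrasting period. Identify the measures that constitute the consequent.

measures 26–28

The antecedent is the phrase ending with the weaker cadence (imperfect authentic cadence, phrase 1) and the consequent the one ending more conclusively (perfect authentic cadence, phrase 2); the consequent is mm. 26–28.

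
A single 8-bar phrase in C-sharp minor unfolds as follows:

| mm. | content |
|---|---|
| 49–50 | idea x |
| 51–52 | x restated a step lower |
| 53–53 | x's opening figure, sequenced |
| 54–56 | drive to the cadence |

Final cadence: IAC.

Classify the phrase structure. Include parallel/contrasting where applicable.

sentence

Basic idea (bars 49-50) + its repetition (mm. 51-52) form the presentation; fragmentation and cadence (bars 53–56) form the continuation — the 8-bar whole is a sentence.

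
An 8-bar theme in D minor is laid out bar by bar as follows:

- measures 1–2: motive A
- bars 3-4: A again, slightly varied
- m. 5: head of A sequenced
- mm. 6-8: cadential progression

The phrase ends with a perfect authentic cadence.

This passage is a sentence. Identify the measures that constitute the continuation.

After the presentation (mm. 1-4), the continuation covers the fragmentation through the cadence: mm. 5-8.

measures 5–8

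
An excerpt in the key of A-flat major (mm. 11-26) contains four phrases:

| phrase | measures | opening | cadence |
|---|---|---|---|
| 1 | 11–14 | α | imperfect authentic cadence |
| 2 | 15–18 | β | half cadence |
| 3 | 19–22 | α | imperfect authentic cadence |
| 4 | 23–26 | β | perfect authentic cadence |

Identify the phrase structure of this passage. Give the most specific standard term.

Four phrases in two halves: the first half (mm. 11–18) ends with a half cadence, the second (bars 19–26) with a perfect authentic cadence — a large antecedent–consequent pair, i.e. a double period.
Phrase 3 begins with the same material as phrase 1, making it parallel.

parallel double period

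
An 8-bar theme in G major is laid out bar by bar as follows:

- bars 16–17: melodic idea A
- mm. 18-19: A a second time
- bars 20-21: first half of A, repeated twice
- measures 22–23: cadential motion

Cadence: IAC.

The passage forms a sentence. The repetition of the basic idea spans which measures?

measures 18–19

The presentation of a sentence is the basic idea (mm. 16-17) plus its repetition (mm. 18–19); the repetition of the basic idea is therefore measures 18–19.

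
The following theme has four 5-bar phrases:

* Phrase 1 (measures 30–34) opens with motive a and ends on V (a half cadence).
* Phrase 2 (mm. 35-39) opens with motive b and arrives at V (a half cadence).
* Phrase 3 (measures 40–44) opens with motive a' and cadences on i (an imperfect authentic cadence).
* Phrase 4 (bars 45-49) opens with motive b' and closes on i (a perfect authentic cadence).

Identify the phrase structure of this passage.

Four phrases in two halves: the first half (measures 30-39) ends with a half cadence, the second (bars 40-49) with a perfect authentic cadence — a large antecedent–consequent pair, i.e. a double period.
Phrase 3 begins with the same material as phrase 1, making it parallel.

parallel double period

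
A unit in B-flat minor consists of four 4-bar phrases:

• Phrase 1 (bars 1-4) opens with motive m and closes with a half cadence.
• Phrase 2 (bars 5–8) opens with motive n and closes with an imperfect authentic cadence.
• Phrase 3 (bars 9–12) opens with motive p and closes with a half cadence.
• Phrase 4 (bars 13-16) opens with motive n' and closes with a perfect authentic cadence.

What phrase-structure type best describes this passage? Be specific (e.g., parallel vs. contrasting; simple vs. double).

Four phrases in two halves: the first half (measures 1–8) ends with an imperfect authentic cadence, the second (mm. 9–16) with a perfect authentic cadence — a large antecedent–consequent pair, i.e. a double period.
Phrase 3 begins with different material from phrase 1, making it contrasting.

contrasting double period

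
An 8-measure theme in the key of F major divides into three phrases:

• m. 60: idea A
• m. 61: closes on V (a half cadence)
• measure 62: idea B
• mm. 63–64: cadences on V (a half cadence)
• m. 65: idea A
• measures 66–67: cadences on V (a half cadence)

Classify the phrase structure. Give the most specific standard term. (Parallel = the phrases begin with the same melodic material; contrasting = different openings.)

phrase group

The final phrase closes with a half cadence, which is not stronger than the preceding half cadence; the 3 phrases lack an overall antecedent–consequent design and so form a phrase group.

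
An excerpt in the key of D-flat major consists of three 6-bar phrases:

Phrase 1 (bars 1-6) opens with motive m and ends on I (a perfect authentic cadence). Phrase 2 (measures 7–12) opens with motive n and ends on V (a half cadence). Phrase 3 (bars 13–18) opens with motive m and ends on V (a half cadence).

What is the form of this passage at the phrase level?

The final phrase closes with a half cadence, which is not stronger than the preceding half cadence; the 3 phrases lack an overall antecedent–consequent design and so form a phrase group.

phrase group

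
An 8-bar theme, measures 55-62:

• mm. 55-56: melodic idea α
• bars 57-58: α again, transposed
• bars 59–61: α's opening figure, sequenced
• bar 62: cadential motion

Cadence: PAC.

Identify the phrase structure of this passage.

Basic idea (mm. 55–56) + its repetition (mm. 57–58) form the presentation; fragmentation and cadence (mm. 59–62) form the continuation — the 8-bar whole is a sentence.

sentence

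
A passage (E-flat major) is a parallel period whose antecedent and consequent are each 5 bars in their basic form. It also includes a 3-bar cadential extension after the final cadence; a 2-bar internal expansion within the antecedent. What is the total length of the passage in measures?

15 measures

Basic parallel period: 5 + 5 = 10 bars.
10 (basic form) + 3 (cadential extension) + 2 (internal expansion) = 15.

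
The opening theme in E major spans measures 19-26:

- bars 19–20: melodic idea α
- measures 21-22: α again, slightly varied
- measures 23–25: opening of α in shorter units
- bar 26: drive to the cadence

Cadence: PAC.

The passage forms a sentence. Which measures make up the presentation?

measures 19–22

The presentation of a sentence is the basic idea (mm. 19-20) plus its repetition (bars 21-22); the presentation is therefore mm. 19-22.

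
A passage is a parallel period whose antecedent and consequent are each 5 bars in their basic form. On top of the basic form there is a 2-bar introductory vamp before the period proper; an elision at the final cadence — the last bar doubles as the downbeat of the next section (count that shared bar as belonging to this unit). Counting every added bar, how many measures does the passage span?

Basic parallel period: 5 + 5 = 10 bars.
10 (basic form) + 2 (introduction) = 12.
The elision shares a bar with the next section but does not change this unit's count.

12 measures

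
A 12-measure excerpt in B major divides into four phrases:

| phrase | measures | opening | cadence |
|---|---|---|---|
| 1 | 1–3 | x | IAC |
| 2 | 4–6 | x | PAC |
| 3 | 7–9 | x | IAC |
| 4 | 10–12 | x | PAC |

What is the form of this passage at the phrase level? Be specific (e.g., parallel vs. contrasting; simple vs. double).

The cadence pattern IAC–PAC–IAC–PAC is weak–strong twice, and phrases 3–4 restate phrases 1–2: a period heard twice, not a double period (which would end weakly at phrase 2).

repeated period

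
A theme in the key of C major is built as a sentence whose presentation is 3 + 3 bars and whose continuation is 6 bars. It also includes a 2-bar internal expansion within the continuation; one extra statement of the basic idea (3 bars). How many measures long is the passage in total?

Basic sentence: 3 + 3 + 6 = 12 bars.
12 (basic form) + 2 (internal expansion) + 3 (extra statement) = 17.

17 measures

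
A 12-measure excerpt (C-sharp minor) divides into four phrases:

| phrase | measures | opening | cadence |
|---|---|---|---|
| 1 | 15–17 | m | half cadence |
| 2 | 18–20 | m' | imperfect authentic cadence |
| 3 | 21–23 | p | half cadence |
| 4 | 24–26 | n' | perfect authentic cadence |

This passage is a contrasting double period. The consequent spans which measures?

In a double period the four phrases pair into a large antecedent (phrases 1–2, ending imperfect authentic cadence) and a large consequent (phrases 3–4, ending perfect authentic cadence). The consequent spans mm. 21–26.

measures 21–26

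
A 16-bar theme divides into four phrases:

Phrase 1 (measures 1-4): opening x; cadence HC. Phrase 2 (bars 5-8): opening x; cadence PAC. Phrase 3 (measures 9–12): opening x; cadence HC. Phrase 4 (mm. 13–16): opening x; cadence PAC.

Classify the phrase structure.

The cadence pattern HC–PAC–HC–PAC is weak–strong twice, and phrases 3–4 restate phrases 1–2: a period heard twice, not a double period (which would end weakly at phrase 2).

repeated period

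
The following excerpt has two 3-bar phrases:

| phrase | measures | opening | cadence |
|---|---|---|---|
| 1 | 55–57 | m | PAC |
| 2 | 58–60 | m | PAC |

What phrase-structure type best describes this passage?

Both phrases have the same opening (m) and the same cadence (perfect authentic cadence): the second is a restatement, not a consequent, so this is a repeated phrase rather than a period.

repeated phrase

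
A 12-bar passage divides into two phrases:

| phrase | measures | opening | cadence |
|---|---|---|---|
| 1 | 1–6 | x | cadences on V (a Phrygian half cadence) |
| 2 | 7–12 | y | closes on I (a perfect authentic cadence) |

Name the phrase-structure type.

contrasting period

Phrase 1 ends with a Phrygian half cadence (weaker) and phrase 2 with a perfect authentic cadence (stronger): antecedent + consequent = a period.
The two phrases open with different material (x / y), so the period is contrasting.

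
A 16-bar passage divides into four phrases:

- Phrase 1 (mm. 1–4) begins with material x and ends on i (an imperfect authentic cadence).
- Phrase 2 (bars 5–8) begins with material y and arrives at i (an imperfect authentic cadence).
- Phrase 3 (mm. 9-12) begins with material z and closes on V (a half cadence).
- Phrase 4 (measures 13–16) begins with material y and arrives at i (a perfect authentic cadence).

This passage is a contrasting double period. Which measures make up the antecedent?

measures 1–8

In a double period the four phrases pair into a large antecedent (phrases 1–2, ending imperfect authentic cadence) and a large consequent (phrases 3–4, ending perfect authentic cadence). The antecedent spans measures 1–8.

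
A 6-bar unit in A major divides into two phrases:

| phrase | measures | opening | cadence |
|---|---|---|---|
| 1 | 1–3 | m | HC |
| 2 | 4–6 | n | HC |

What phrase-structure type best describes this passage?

phrase group

The second phrase closes with a half cadence, which is not stronger than the first phrase's half cadence; without a weak→strong cadential pair there is no antecedent–consequent relationship, so this is a phrase group rather than a period.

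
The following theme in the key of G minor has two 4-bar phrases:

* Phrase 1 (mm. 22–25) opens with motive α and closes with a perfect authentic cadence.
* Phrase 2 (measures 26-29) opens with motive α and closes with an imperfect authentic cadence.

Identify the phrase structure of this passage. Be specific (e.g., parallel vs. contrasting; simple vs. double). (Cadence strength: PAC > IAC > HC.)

The second phrase closes with an imperfect authentic cadence, which is not stronger than the first phrase's perfect authentic cadence; without a weak→strong cadential pair there is no antecedent–consequent relationship, so this is a phrase group rather than a period.

phrase group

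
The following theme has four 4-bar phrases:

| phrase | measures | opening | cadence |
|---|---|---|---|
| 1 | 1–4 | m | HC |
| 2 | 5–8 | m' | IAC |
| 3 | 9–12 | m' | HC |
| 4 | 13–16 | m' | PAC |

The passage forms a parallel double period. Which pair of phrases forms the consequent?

phrases 3 and 4

In a double period the first pair of phrases (ending imperfect authentic cadence) is the large antecedent and the second pair (ending perfect authentic cadence) is the large consequent; the consequent is phrases 3 and 4.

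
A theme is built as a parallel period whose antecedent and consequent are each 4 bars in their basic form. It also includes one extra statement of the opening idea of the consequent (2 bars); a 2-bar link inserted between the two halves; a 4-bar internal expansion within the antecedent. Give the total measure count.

16 measures

Basic parallel period: 4 + 4 = 8 bars.
8 (basic form) + 2 (extra statement) + 2 (link) + 4 (internal expansion) = 16.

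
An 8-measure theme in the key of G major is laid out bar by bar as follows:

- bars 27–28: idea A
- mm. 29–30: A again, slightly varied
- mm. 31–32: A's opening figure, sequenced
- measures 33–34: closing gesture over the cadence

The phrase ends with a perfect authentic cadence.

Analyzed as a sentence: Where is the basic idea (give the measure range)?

measures 27–28

The presentation of a sentence is the basic idea (mm. 27–28) plus its repetition (bars 29–30); the basic idea is therefore mm. 27-28.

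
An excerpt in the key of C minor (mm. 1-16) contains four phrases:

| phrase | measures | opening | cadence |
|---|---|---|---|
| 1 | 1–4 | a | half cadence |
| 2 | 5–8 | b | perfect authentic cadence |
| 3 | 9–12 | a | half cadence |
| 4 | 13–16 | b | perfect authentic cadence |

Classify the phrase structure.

repeated period

The cadence pattern HC–PAC–HC–PAC is weak–strong twice, and phrases 3–4 restate phrases 1–2: a period heard twice, not a double period (which would end weakly at phrase 2).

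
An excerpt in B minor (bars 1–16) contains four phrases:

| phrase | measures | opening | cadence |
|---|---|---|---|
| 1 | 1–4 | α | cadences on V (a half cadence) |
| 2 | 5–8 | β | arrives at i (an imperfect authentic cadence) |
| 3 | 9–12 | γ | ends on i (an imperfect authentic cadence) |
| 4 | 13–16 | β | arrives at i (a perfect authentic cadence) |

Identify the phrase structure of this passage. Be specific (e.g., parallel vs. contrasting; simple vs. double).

Four phrases in two halves: the first half (mm. 1–8) ends with an imperfect authentic cadence, the second (mm. 9–16) with a perfect authentic cadence — a large antecedent–consequent pair, i.e. a double period.
Phrase 3 begins with different material from phrase 1, making it contrasting.

contrasting double period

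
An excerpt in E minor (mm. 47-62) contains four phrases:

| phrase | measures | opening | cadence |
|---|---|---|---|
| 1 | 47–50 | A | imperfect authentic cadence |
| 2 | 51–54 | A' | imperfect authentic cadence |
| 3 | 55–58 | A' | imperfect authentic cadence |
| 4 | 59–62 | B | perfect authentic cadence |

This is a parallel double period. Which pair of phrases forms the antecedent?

phrases 1 and 2

In a double period the first pair of phrases (ending imperfect authentic cadence) is the large antecedent and the second pair (ending perfect authentic cadence) is the large consequent; the antecedent is phrases 1 and 2.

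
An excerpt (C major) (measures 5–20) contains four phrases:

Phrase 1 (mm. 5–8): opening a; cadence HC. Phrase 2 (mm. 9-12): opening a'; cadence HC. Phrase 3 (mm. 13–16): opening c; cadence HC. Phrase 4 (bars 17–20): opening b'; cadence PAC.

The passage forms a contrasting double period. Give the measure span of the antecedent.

In a double period the four phrases pair into a large antecedent (phrases 1–2, ending half cadence) and a large consequent (phrases 3–4, ending perfect authentic cadence). The antecedent spans mm. 5-12.

measures 5–12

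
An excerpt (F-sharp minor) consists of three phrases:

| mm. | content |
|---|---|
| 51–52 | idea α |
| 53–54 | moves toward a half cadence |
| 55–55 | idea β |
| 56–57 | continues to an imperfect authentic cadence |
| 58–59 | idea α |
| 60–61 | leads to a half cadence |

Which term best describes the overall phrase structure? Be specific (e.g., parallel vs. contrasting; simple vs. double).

phrase group

The final phrase closes with a half cadence, which is not stronger than the preceding imperfect authentic cadence; the 3 phrases lack an overall antecedent–consequent design and so form a phrase group.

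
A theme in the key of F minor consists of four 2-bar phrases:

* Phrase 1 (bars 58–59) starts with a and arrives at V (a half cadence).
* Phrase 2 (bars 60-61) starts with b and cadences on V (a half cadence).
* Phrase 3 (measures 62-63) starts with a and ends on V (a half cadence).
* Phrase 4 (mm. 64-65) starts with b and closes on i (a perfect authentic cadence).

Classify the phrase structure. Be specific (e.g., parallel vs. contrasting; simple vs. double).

parallel double period

Four phrases in two halves: the first half (bars 58-61) ends with a half cadence, the second (bars 62-65) with a perfect authentic cadence — a large antecedent–consequent pair, i.e. a double period.
Phrase 3 begins with the same material as phrase 1, making it parallel.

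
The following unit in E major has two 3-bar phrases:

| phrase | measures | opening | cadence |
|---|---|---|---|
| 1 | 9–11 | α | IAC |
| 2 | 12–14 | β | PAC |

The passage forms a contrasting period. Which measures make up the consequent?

measures 12–14

The phrase ending with the weaker cadence (imperfect authentic cadence) is the antecedent; the one ending more conclusively (perfect authentic cadence) is the consequent. The consequent is measures 12–14.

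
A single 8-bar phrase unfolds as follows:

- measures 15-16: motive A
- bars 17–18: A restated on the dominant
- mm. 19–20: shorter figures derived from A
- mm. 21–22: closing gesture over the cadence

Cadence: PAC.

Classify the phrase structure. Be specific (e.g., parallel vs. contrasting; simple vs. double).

sentence

Basic idea (mm. 15–16) + its repetition (mm. 17–18) form the presentation; fragmentation and cadence (mm. 19–22) form the continuation — the 8-bar whole is a sentence.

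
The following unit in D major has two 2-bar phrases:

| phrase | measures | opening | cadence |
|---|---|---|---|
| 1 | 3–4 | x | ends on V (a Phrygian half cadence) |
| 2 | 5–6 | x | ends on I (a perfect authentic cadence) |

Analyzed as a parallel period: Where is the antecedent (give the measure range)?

measures 3–4

The antecedent is the phrase ending with the weaker cadence (Phrygian half cadence, phrase 1) and the consequent the one ending more conclusively (perfect authentic cadence, phrase 2); the antecedent is measures 3-4.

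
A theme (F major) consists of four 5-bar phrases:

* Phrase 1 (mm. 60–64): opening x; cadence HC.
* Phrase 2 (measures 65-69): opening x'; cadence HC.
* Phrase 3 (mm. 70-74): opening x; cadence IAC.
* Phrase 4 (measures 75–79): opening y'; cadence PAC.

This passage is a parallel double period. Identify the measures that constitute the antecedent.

measures 60–69

In a double period the four phrases pair into a large antecedent (phrases 1–2, ending half cadence) and a large consequent (phrases 3–4, ending perfect authentic cadence). The antecedent spans mm. 60–69.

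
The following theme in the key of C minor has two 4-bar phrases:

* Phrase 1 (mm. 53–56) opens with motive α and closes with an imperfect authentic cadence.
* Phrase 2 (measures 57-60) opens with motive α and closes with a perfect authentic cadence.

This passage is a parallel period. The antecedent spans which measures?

measures 53–56

The antecedent is the phrase ending with the weaker cadence (imperfect authentic cadence, phrase 1) and the consequent the one ending more conclusively (perfect authentic cadence, phrase 2); the antecedent is bars 53–56.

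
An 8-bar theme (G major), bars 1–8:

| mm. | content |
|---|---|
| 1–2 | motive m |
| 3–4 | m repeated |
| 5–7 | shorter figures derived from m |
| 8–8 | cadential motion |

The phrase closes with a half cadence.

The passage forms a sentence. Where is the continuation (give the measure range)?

measures 5–8

After the presentation (measures 1–4), the continuation covers the fragmentation through the cadence: mm. 5–8.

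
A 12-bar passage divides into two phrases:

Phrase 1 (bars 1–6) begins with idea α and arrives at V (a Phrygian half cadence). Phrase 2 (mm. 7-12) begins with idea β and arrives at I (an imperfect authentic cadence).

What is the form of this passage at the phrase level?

Phrase 1 ends with a Phrygian half cadence (weaker) and phrase 2 with an imperfect authentic cadence (stronger): antecedent + consequent = a period.
The two phrases open with different material (α / β), so the period is contrasting.

contrasting period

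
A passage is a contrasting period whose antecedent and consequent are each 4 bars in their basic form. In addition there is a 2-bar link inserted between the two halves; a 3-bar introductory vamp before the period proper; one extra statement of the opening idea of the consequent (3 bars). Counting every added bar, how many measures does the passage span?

Basic contrasting period: 4 + 4 = 8 bars.
8 (basic form) + 2 (link) + 3 (introduction) + 3 (extra statement) = 16.

16 measures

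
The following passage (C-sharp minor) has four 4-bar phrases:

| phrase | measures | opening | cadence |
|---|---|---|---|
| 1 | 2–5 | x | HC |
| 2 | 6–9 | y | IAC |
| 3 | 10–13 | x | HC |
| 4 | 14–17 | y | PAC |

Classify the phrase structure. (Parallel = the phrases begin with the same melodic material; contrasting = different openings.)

Four phrases in two halves: the first half (mm. 2–9) ends with an imperfect authentic cadence, the second (bars 10-17) with a perfect authentic cadence — a large antecedent–consequent pair, i.e. a double period.
Phrase 3 begins with the same material as phrase 1, making it parallel.

parallel double period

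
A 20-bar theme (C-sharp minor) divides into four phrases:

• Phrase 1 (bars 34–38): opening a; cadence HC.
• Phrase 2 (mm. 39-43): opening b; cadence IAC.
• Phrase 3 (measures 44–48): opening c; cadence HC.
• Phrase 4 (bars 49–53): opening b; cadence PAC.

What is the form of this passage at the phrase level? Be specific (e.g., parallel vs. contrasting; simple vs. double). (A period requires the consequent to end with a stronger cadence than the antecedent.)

Four phrases in two halves: the first half (bars 34–43) ends with an imperfect authentic cadence, the second (mm. 44-53) with a perfect authentic cadence — a large antecedent–consequent pair, i.e. a double period.
Phrase 3 begins with different material from phrase 1, making it contrasting.

contrasting double period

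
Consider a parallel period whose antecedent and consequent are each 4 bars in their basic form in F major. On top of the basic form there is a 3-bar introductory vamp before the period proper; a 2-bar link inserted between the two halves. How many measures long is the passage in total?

13 measures

Basic parallel period: 4 + 4 = 8 bars.
8 (basic form) + 3 (introduction) + 2 (link) = 13.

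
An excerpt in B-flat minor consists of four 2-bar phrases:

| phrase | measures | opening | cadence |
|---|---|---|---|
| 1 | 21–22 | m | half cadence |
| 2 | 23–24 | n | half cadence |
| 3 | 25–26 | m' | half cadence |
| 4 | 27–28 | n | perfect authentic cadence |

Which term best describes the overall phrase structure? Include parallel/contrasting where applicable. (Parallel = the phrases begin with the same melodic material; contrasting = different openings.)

Four phrases in two halves: the first half (bars 21–24) ends with a half cadence, the second (measures 25–28) with a perfect authentic cadence — a large antecedent–consequent pair, i.e. a double period.
Phrase 3 begins with the same material as phrase 1, making it parallel.

parallel double period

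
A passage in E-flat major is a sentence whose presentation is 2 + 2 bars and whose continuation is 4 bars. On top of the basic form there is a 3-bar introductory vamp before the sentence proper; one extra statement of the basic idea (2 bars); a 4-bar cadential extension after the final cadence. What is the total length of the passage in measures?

17 measures

Basic sentence: 2 + 2 + 4 = 8 bars.
8 (basic form) + 3 (introduction) + 2 (extra statement) + 4 (cadential extension) = 17.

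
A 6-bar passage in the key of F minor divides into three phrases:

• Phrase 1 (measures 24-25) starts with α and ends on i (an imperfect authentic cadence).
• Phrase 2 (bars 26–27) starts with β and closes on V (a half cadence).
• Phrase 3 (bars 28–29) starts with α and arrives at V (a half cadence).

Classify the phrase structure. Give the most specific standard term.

phrase group

The final phrase closes with a half cadence, which is not stronger than the preceding half cadence; the 3 phrases lack an overall antecedent–consequent design and so form a phrase group.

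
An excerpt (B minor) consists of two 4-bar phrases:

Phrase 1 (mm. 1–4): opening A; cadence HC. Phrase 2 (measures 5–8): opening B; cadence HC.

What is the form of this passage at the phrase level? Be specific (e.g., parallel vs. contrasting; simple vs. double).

phrase group

The second phrase closes with a half cadence, which is not stronger than the first phrase's half cadence; without a weak→strong cadential pair there is no antecedent–consequent relationship, so this is a phrase group rather than a period.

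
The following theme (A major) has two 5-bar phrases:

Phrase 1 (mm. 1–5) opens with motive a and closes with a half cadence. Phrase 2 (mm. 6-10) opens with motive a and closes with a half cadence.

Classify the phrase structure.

repeated phrase

Both phrases have the same opening (a) and the same cadence (half cadence): the second is a restatement, not a consequent, so this is a repeated phrase rather than a period.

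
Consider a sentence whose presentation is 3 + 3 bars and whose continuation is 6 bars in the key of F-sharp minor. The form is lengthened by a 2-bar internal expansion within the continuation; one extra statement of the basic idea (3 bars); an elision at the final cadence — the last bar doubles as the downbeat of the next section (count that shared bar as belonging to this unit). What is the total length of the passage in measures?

17 measures

Basic sentence: 3 + 3 + 6 = 12 bars.
12 (basic form) + 2 (internal expansion) + 3 (extra statement) = 17.
The elision shares a bar with the next section but does not change this unit's count.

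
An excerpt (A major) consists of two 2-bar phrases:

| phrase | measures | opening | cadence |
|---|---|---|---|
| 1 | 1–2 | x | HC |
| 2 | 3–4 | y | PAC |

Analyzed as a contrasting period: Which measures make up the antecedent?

measures 1–2

The antecedent is the phrase ending with the weaker cadence (half cadence, phrase 1) and the consequent the one ending more conclusively (perfect authentic cadence, phrase 2); the antecedent is mm. 1–2.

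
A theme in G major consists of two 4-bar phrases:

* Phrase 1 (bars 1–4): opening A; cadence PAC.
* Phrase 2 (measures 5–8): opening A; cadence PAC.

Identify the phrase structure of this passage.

repeated phrase

Both phrases have the same opening (A) and the same cadence (perfect authentic cadence): the second is a restatement, not a consequent, so this is a repeated phrase rather than a period.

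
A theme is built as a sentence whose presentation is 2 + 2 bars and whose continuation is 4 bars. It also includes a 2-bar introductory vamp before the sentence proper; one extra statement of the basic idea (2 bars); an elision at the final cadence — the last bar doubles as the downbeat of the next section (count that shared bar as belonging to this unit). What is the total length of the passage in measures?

12 measures

Basic sentence: 2 + 2 + 4 = 8 bars.
8 (basic form) + 2 (introduction) + 2 (extra statement) = 12.
The elision shares a bar with the next section but does not change this unit's count.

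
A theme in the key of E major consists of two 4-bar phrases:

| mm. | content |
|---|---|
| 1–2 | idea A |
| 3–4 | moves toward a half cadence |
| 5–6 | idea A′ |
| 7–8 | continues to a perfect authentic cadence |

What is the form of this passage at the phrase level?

parallel period

Phrase 1 ends with a half cadence (weaker) and phrase 2 with a perfect authentic cadence (stronger): antecedent + consequent = a period.
The two phrases open with the same material (A / A′), so the period is parallel.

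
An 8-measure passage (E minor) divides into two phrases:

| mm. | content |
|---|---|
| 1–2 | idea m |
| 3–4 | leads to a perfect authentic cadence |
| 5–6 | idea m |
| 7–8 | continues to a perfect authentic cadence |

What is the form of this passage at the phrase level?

repeated phrase

Both phrases have the same opening (m) and the same cadence (perfect authentic cadence): the second is a restatement, not a consequent, so this is a repeated phrase rather than a period.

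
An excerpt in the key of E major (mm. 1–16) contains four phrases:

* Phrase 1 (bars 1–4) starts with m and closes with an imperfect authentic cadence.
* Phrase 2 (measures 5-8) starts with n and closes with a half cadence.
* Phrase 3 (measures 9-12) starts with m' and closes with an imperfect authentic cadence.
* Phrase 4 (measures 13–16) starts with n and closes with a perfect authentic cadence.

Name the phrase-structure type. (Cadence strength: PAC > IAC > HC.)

parallel double period

Four phrases in two halves: the first half (mm. 1–8) ends with a half cadence, the second (bars 9–16) with a perfect authentic cadence — a large antecedent–consequent pair, i.e. a double period.
Phrase 3 begins with the same material as phrase 1, making it parallel.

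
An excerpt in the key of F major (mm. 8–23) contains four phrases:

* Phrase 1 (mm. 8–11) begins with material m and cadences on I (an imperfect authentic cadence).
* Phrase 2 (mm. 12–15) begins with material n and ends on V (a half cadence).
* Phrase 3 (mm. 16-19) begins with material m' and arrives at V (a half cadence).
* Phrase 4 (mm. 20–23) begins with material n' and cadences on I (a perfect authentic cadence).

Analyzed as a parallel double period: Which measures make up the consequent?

In a double period the four phrases pair into a large antecedent (phrases 1–2, ending half cadence) and a large consequent (phrases 3–4, ending perfect authentic cadence). The consequent spans bars 16–23.

measures 16–23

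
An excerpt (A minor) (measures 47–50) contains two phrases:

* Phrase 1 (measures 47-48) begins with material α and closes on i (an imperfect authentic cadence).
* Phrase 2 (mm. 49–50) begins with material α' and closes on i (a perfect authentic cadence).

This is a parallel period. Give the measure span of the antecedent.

measures 47–48

The phrase ending with the weaker cadence (imperfect authentic cadence) is the antecedent; the one ending more conclusively (perfect authentic cadence) is the consequent. The antecedent is measures 47–48.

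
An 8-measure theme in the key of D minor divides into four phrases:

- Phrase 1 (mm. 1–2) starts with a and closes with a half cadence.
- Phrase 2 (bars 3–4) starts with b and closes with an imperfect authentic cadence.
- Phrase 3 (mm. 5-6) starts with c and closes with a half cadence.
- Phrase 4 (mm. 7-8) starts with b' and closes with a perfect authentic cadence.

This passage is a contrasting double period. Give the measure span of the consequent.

measures 5–8

In a double period the four phrases pair into a large antecedent (phrases 1–2, ending imperfect authentic cadence) and a large consequent (phrases 3–4, ending perfect authentic cadence). The consequent spans mm. 5–8.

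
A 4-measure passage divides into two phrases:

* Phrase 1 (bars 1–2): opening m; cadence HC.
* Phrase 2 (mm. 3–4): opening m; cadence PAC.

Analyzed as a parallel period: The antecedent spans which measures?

The antecedent is the phrase ending with the weaker cadence (half cadence, phrase 1) and the consequent the one ending more conclusively (perfect authentic cadence, phrase 2); the antecedent is mm. 1–2.

measures 1–2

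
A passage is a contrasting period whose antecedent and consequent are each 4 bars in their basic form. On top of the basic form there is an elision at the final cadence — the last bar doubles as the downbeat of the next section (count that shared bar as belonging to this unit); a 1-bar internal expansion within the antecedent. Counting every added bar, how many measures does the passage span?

Basic contrasting period: 4 + 4 = 8 bars.
8 (basic form) + 1 (internal expansion) = 9.
The elision shares a bar with the next section but does not change this unit's count.

9 measures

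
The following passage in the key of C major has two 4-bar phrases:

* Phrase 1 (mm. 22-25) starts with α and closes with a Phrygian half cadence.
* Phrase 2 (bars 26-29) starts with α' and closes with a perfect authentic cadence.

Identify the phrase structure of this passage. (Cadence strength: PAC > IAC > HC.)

Phrase 1 ends with a Phrygian half cadence (weaker) and phrase 2 with a perfect authentic cadence (stronger): antecedent + consequent = a period.
The two phrases open with the same material (α / α'), so the period is parallel.

parallel period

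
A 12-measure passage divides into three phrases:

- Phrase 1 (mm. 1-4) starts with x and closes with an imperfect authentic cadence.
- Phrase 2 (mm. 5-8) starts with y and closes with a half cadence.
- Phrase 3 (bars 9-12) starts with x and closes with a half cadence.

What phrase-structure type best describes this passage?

The final phrase closes with a half cadence, which is not stronger than the preceding half cadence; the 3 phrases lack an overall antecedent–consequent design and so form a phrase group.

phrase group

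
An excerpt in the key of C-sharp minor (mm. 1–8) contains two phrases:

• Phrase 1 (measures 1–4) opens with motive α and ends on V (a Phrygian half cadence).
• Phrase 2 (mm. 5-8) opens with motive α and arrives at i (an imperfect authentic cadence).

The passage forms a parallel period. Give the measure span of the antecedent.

The phrase ending with the weaker cadence (Phrygian half cadence) is the antecedent; the one ending more conclusively (imperfect authentic cadence) is the consequent. The antecedent is measures 1–4.

measures 1–4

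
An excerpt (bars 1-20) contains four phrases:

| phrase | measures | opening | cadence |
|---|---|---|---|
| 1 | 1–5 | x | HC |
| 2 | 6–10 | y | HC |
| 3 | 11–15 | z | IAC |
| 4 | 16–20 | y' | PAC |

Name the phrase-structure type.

contrasting double period

Four phrases in two halves: the first half (measures 1–10) ends with a half cadence, the second (mm. 11–20) with a perfect authentic cadence — a large antecedent–consequent pair, i.e. a double period.
Phrase 3 begins with different material from phrase 1, making it contrasting.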